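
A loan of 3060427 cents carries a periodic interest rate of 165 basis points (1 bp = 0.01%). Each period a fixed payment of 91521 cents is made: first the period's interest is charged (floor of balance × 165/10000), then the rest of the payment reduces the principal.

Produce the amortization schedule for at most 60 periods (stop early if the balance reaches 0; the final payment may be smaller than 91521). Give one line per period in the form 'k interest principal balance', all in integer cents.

1 50497 41024 3019403
2 49820 41701 2977702
3 49132 42389 2935313
4 48432 43089 2892224
5 47721 43800 2848424
6 46998 44523 2803901
7 46264 45257 2758644
8 45517 46004 2712640
9 44758 46763 2665877
10 43986 47535 2618342
11 43202 48319 2570023
12 42405 49116 2520907
13 41594 49927 2470980
14 40771 50750 2420230
15 39933 51588 2368642
16 39082 52439 2316203
17 38217 53304 2262899
18 37337 54184 2208715
19 36443 55078 2153637
20 35535 55986 2097651
21 34611 56910 2040741
22 33672 57849 1982892
23 32717 58804 1924088
24 31747 59774 1864314
25 30761 60760 1803554
26 29758 61763 1741791
27 28739 62782 1679009
28 27703 63818 1615191
29 26650 64871 1550320
30 25580 65941 1484379
31 24492 67029 1417350
32 23386 68135 1349215
33 22262 69259 1279956
34 21119 70402 1209554
35 19957 71564 1137990
36 18776 72745 1065245
37 17576 73945 991300
38 16356 75165 916135
39 15116 76405 839730
40 13855 77666 762064
41 12574 78947 683117
42 11271 80250 602867
43 9947 81574 521293
44 8601 82920 438373
45 7233 84288 354085
46 5842 85679 268406
47 4428 87093 181313
48 2991 88530 92783
49 1530 89991 2792
50 46 2792 0

1. interest=⌊3060427·165/10000⌋=50497; principal=91521-50497=41024; balance=3060427-41024=3019403
2. interest=⌊3019403·165/10000⌋=49820; principal=91521-49820=41701; balance=3019403-41701=2977702
3. interest=⌊2977702·165/10000⌋=49132; principal=91521-49132=42389; balance=2977702-42389=2935313
4. interest=⌊2935313·165/10000⌋=48432; principal=91521-48432=43089; balance=2935313-43089=2892224
5. interest=⌊2892224·165/10000⌋=47721; principal=91521-47721=43800; balance=2892224-43800=2848424
6. interest=⌊2848424·165/10000⌋=46998; principal=91521-46998=44523; balance=2848424-44523=2803901
7. interest=⌊2803901·165/10000⌋=46264; principal=91521-46264=45257; balance=2803901-45257=2758644
8. interest=⌊2758644·165/10000⌋=45517; principal=91521-45517=46004; balance=2758644-46004=2712640
9. interest=⌊2712640·165/10000⌋=44758; principal=91521-44758=46763; balance=2712640-46763=2665877
10. interest=⌊2665877·165/10000⌋=43986; principal=91521-43986=47535; balance=2665877-47535=2618342
11. interest=⌊2618342·165/10000⌋=43202; principal=91521-43202=48319; balance=2618342-48319=2570023
12. interest=⌊2570023·165/10000⌋=42405; principal=91521-42405=49116; balance=2570023-49116=2520907
13. interest=⌊2520907·165/10000⌋=41594; principal=91521-41594=49927; balance=2520907-49927=2470980
14. interest=⌊2470980·165/10000⌋=40771; principal=91521-40771=50750; balance=2470980-50750=2420230
15. interest=⌊2420230·165/10000⌋=39933; principal=91521-39933=51588; balance=2420230-51588=2368642
16. interest=⌊2368642·165/10000⌋=39082; principal=91521-39082=52439; balance=2368642-52439=2316203
17. interest=⌊2316203·165/10000⌋=38217; principal=91521-38217=53304; balance=2316203-53304=2262899
18. interest=⌊2262899·165/10000⌋=37337; principal=91521-37337=54184; balance=2262899-54184=2208715
19. interest=⌊2208715·165/10000⌋=36443; principal=91521-36443=55078; balance=2208715-55078=2153637
20. interest=⌊2153637·165/10000⌋=35535; principal=91521-35535=55986; balance=2153637-55986=2097651
21. interest=⌊2097651·165/10000⌋=34611; principal=91521-34611=56910; balance=2097651-56910=2040741
22. interest=⌊2040741·165/10000⌋=33672; principal=91521-33672=57849; balance=2040741-57849=1982892
23. interest=⌊1982892·165/10000⌋=32717; principal=91521-32717=58804; balance=1982892-58804=1924088
24. interest=⌊1924088·165/10000⌋=31747; principal=91521-31747=59774; balance=1924088-59774=1864314
25. interest=⌊1864314·165/10000⌋=30761; principal=91521-30761=60760; balance=1864314-60760=1803554
26. interest=⌊1803554·165/10000⌋=29758; principal=91521-29758=61763; balance=1803554-61763=1741791
27. interest=⌊1741791·165/10000⌋=28739; principal=91521-28739=62782; balance=1741791-62782=1679009
28. interest=⌊1679009·165/10000⌋=27703; principal=91521-27703=63818; balance=1679009-63818=1615191
29. interest=⌊1615191·165/10000⌋=26650; principal=91521-26650=64871; balance=1615191-64871=1550320
30. interest=⌊1550320·165/10000⌋=25580; principal=91521-25580=65941; balance=1550320-65941=1484379
31. interest=⌊1484379·165/10000⌋=24492; principal=91521-24492=67029; balance=1484379-67029=1417350
32. interest=⌊1417350·165/10000⌋=23386; principal=91521-23386=68135; balance=1417350-68135=1349215
33. interest=⌊1349215·165/10000⌋=22262; principal=91521-22262=69259; balance=1349215-69259=1279956
34. interest=⌊1279956·165/10000⌋=21119; principal=91521-21119=70402; balance=1279956-70402=1209554
35. interest=⌊1209554·165/10000⌋=19957; principal=91521-19957=71564; balance=1209554-71564=1137990
36. interest=⌊1137990·165/10000⌋=18776; principal=91521-18776=72745; balance=1137990-72745=1065245
37. interest=⌊1065245·165/10000⌋=17576; principal=91521-17576=73945; balance=1065245-73945=991300
38. interest=⌊991300·165/10000⌋=16356; principal=91521-16356=75165; balance=991300-75165=916135
39. interest=⌊916135·165/10000⌋=15116; principal=91521-15116=76405; balance=916135-76405=839730
40. interest=⌊839730·165/10000⌋=13855; principal=91521-13855=77666; balance=839730-77666=762064
41. interest=⌊762064·165/10000⌋=12574; principal=91521-12574=78947; balance=762064-78947=683117
42. interest=⌊683117·165/10000⌋=11271; principal=91521-11271=80250; balance=683117-80250=602867
43. interest=⌊602867·165/10000⌋=9947; principal=91521-9947=81574; balance=602867-81574=521293
44. interest=⌊521293·165/10000⌋=8601; principal=91521-8601=82920; balance=521293-82920=438373
45. interest=⌊438373·165/10000⌋=7233; principal=91521-7233=84288; balance=438373-84288=354085
46. interest=⌊354085·165/10000⌋=5842; principal=91521-5842=85679; balance=354085-85679=268406
47. interest=⌊268406·165/10000⌋=4428; principal=91521-4428=87093; balance=268406-87093=181313
48. interest=⌊181313·165/10000⌋=2991; principal=91521-2991=88530; balance=181313-88530=92783
49. interest=⌊92783·165/10000⌋=1530; principal=91521-1530=89991; balance=92783-89991=2792
50. interest=⌊2792·165/10000⌋=46; principal=min(91521-46,2792)=2792; balance=2792-2792=0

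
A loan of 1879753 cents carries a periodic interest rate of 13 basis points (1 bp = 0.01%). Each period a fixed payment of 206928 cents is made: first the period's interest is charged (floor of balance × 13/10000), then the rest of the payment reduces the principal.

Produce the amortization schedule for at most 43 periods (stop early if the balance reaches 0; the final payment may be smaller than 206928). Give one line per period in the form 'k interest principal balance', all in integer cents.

1 2443 204485 1675268
2 2177 204751 1470517
3 1911 205017 1265500
4 1645 205283 1060217
5 1378 205550 854667
6 1111 205817 648850
7 843 206085 442765
8 575 206353 236412
9 307 206621 29791
10 38 29791 0

1. interest=⌊1879753·13/10000⌋=2443; principal=206928-2443=204485; balance=1879753-204485=1675268
2. interest=⌊1675268·13/10000⌋=2177; principal=206928-2177=204751; balance=1675268-204751=1470517
3. interest=⌊1470517·13/10000⌋=1911; principal=206928-1911=205017; balance=1470517-205017=1265500
4. interest=⌊1265500·13/10000⌋=1645; principal=206928-1645=205283; balance=1265500-205283=1060217
5. interest=⌊1060217·13/10000⌋=1378; principal=206928-1378=205550; balance=1060217-205550=854667
6. interest=⌊854667·13/10000⌋=1111; principal=206928-1111=205817; balance=854667-205817=648850
7. interest=⌊648850·13/10000⌋=843; principal=206928-843=206085; balance=648850-206085=442765
8. interest=⌊442765·13/10000⌋=575; principal=206928-575=206353; balance=442765-206353=236412
9. interest=⌊236412·13/10000⌋=307; principal=206928-307=206621; balance=236412-206621=29791
10. interest=⌊29791·13/10000⌋=38; principal=min(206928-38,29791)=29791; balance=29791-29791=0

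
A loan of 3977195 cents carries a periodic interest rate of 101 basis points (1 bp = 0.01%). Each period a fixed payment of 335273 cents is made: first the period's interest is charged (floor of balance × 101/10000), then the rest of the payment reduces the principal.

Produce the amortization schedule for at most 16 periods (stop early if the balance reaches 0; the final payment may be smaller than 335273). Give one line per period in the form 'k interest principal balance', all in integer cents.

1 40169 295104 3682091
2 37189 298084 3384007
3 34178 301095 3082912
4 31137 304136 2778776
5 28065 307208 2471568
6 24962 310311 2161257
7 21828 313445 1847812
8 18662 316611 1531201
9 15465 319808 1211393
10 12235 323038 888355
11 8972 326301 562054
12 5676 329597 232457
13 2347 232457 0

1. interest=⌊3977195·101/10000⌋=40169; principal=335273-40169=295104; balance=3977195-295104=3682091
2. interest=⌊3682091·101/10000⌋=37189; principal=335273-37189=298084; balance=3682091-298084=3384007
3. interest=⌊3384007·101/10000⌋=34178; principal=335273-34178=301095; balance=3384007-301095=3082912
4. interest=⌊3082912·101/10000⌋=31137; principal=335273-31137=304136; balance=3082912-304136=2778776
5. interest=⌊2778776·101/10000⌋=28065; principal=335273-28065=307208; balance=2778776-307208=2471568
6. interest=⌊2471568·101/10000⌋=24962; principal=335273-24962=310311; balance=2471568-310311=2161257
7. interest=⌊2161257·101/10000⌋=21828; principal=335273-21828=313445; balance=2161257-313445=1847812
8. interest=⌊1847812·101/10000⌋=18662; principal=335273-18662=316611; balance=1847812-316611=1531201
9. interest=⌊1531201·101/10000⌋=15465; principal=335273-15465=319808; balance=1531201-319808=1211393
10. interest=⌊1211393·101/10000⌋=12235; principal=335273-12235=323038; balance=1211393-323038=888355
11. interest=⌊888355·101/10000⌋=8972; principal=335273-8972=326301; balance=888355-326301=562054
12. interest=⌊562054·101/10000⌋=5676; principal=335273-5676=329597; balance=562054-329597=232457
13. interest=⌊232457·101/10000⌋=2347; principal=min(335273-2347,232457)=232457; balance=232457-232457=0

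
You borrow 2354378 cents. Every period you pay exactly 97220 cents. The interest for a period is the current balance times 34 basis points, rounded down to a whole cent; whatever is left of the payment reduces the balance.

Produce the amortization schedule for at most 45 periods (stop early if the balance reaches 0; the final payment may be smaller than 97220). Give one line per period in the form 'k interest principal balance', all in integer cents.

1 8004 89216 2265162
2 7701 89519 2175643
3 7397 89823 2085820
4 7091 90129 1995691
5 6785 90435 1905256
6 6477 90743 1814513
7 6169 91051 1723462
8 5859 91361 1632101
9 5549 91671 1540430
10 5237 91983 1448447
11 4924 92296 1356151
12 4610 92610 1263541
13 4296 92924 1170617
14 3980 93240 1077377
15 3663 93557 983820
16 3344 93876 889944
17 3025 94195 795749
18 2705 94515 701234
19 2384 94836 606398
20 2061 95159 511239
21 1738 95482 415757
22 1413 95807 319950
23 1087 96133 223817
24 760 96460 127357
25 433 96787 30570
26 103 30570 0

1. interest=⌊2354378·34/10000⌋=8004; principal=97220-8004=89216; balance=2354378-89216=2265162
2. interest=⌊2265162·34/10000⌋=7701; principal=97220-7701=89519; balance=2265162-89519=2175643
3. interest=⌊2175643·34/10000⌋=7397; principal=97220-7397=89823; balance=2175643-89823=2085820
4. interest=⌊2085820·34/10000⌋=7091; principal=97220-7091=90129; balance=2085820-90129=1995691
5. interest=⌊1995691·34/10000⌋=6785; principal=97220-6785=90435; balance=1995691-90435=1905256
6. interest=⌊1905256·34/10000⌋=6477; principal=97220-6477=90743; balance=1905256-90743=1814513
7. interest=⌊1814513·34/10000⌋=6169; principal=97220-6169=91051; balance=1814513-91051=1723462
8. interest=⌊1723462·34/10000⌋=5859; principal=97220-5859=91361; balance=1723462-91361=1632101
9. interest=⌊1632101·34/10000⌋=5549; principal=97220-5549=91671; balance=1632101-91671=1540430
10. interest=⌊1540430·34/10000⌋=5237; principal=97220-5237=91983; balance=1540430-91983=1448447
11. interest=⌊1448447·34/10000⌋=4924; principal=97220-4924=92296; balance=1448447-92296=1356151
12. interest=⌊1356151·34/10000⌋=4610; principal=97220-4610=92610; balance=1356151-92610=1263541
13. interest=⌊1263541·34/10000⌋=4296; principal=97220-4296=92924; balance=1263541-92924=1170617
14. interest=⌊1170617·34/10000⌋=3980; principal=97220-3980=93240; balance=1170617-93240=1077377
15. interest=⌊1077377·34/10000⌋=3663; principal=97220-3663=93557; balance=1077377-93557=983820
16. interest=⌊983820·34/10000⌋=3344; principal=97220-3344=93876; balance=983820-93876=889944
17. interest=⌊889944·34/10000⌋=3025; principal=97220-3025=94195; balance=889944-94195=795749
18. interest=⌊795749·34/10000⌋=2705; principal=97220-2705=94515; balance=795749-94515=701234
19. interest=⌊701234·34/10000⌋=2384; principal=97220-2384=94836; balance=701234-94836=606398
20. interest=⌊606398·34/10000⌋=2061; principal=97220-2061=95159; balance=606398-95159=511239
21. interest=⌊511239·34/10000⌋=1738; principal=97220-1738=95482; balance=511239-95482=415757
22. interest=⌊415757·34/10000⌋=1413; principal=97220-1413=95807; balance=415757-95807=319950
23. interest=⌊319950·34/10000⌋=1087; principal=97220-1087=96133; balance=319950-96133=223817
24. interest=⌊223817·34/10000⌋=760; principal=97220-760=96460; balance=223817-96460=127357
25. interest=⌊127357·34/10000⌋=433; principal=97220-433=96787; balance=127357-96787=30570
26. interest=⌊30570·34/10000⌋=103; principal=min(97220-103,30570)=30570; balance=30570-30570=0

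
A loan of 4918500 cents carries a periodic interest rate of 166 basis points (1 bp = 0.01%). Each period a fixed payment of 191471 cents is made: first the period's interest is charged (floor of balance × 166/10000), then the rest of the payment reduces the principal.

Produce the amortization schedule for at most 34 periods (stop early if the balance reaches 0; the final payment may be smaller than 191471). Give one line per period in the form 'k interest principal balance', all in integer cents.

1. interest=⌊4918500·166/10000⌋=81647; principal=191471-81647=109824; balance=4918500-109824=4808676
2. interest=⌊4808676·166/10000⌋=79824; principal=191471-79824=111647; balance=4808676-111647=4697029
3. interest=⌊4697029·166/10000⌋=77970; principal=191471-77970=113501; balance=4697029-113501=4583528
4. interest=⌊4583528·166/10000⌋=76086; principal=191471-76086=115385; balance=4583528-115385=4468143
5. interest=⌊4468143·166/10000⌋=74171; principal=191471-74171=117300; balance=4468143-117300=4350843
6. interest=⌊4350843·166/10000⌋=72223; principal=191471-72223=119248; balance=4350843-119248=4231595
7. interest=⌊4231595·166/10000⌋=70244; principal=191471-70244=121227; balance=4231595-121227=4110368
8. interest=⌊4110368·166/10000⌋=68232; principal=191471-68232=123239; balance=4110368-123239=3987129
9. interest=⌊3987129·166/10000⌋=66186; principal=191471-66186=125285; balance=3987129-125285=3861844
10. interest=⌊3861844·166/10000⌋=64106; principal=191471-64106=127365; balance=3861844-127365=3734479
11. interest=⌊3734479·166/10000⌋=61992; principal=191471-61992=129479; balance=3734479-129479=3605000
12. interest=⌊3605000·166/10000⌋=59843; principal=191471-59843=131628; balance=3605000-131628=3473372
13. interest=⌊3473372·166/10000⌋=57657; principal=191471-57657=133814; balance=3473372-133814=3339558
14. interest=⌊3339558·166/10000⌋=55436; principal=191471-55436=136035; balance=3339558-136035=3203523
15. interest=⌊3203523·166/10000⌋=53178; principal=191471-53178=138293; balance=3203523-138293=3065230
16. interest=⌊3065230·166/10000⌋=50882; principal=191471-50882=140589; balance=3065230-140589=2924641
17. interest=⌊2924641·166/10000⌋=48549; principal=191471-48549=142922; balance=2924641-142922=2781719
18. interest=⌊2781719·166/10000⌋=46176; principal=191471-46176=145295; balance=2781719-145295=2636424
19. interest=⌊2636424·166/10000⌋=43764; principal=191471-43764=147707; balance=2636424-147707=2488717
20. interest=⌊2488717·166/10000⌋=41312; principal=191471-41312=150159; balance=2488717-150159=2338558
21. interest=⌊2338558·166/10000⌋=38820; principal=191471-38820=152651; balance=2338558-152651=2185907
22. interest=⌊2185907·166/10000⌋=36286; principal=191471-36286=155185; balance=2185907-155185=2030722
23. interest=⌊2030722·166/10000⌋=33709; principal=191471-33709=157762; balance=2030722-157762=1872960
24. interest=⌊1872960·166/10000⌋=31091; principal=191471-31091=160380; balance=1872960-160380=1712580
25. interest=⌊1712580·166/10000⌋=28428; principal=191471-28428=163043; balance=1712580-163043=1549537
26. interest=⌊1549537·166/10000⌋=25722; principal=191471-25722=165749; balance=1549537-165749=1383788
27. interest=⌊1383788·166/10000⌋=22970; principal=191471-22970=168501; balance=1383788-168501=1215287
28. interest=⌊1215287·166/10000⌋=20173; principal=191471-20173=171298; balance=1215287-171298=1043989
29. interest=⌊1043989·166/10000⌋=17330; principal=191471-17330=174141; balance=1043989-174141=869848
30. interest=⌊869848·166/10000⌋=14439; principal=191471-14439=177032; balance=869848-177032=692816
31. interest=⌊692816·166/10000⌋=11500; principal=191471-11500=179971; balance=692816-179971=512845
32. interest=⌊512845·166/10000⌋=8513; principal=191471-8513=182958; balance=512845-182958=329887
33. interest=⌊329887·166/10000⌋=5476; principal=191471-5476=185995; balance=329887-185995=143892
34. interest=⌊143892·166/10000⌋=2388; principal=min(191471-2388,143892)=143892; balance=143892-143892=0

1 81647 109824 4808676
2 79824 111647 4697029
3 77970 113501 4583528
4 76086 115385 4468143
5 74171 117300 4350843
6 72223 119248 4231595
7 70244 121227 4110368
8 68232 123239 3987129
9 66186 125285 3861844
10 64106 127365 3734479
11 61992 129479 3605000
12 59843 131628 3473372
13 57657 133814 3339558
14 55436 136035 3203523
15 53178 138293 3065230
16 50882 140589 2924641
17 48549 142922 2781719
18 46176 145295 2636424
19 43764 147707 2488717
20 41312 150159 2338558
21 38820 152651 2185907
22 36286 155185 2030722
23 33709 157762 1872960
24 31091 160380 1712580
25 28428 163043 1549537
26 25722 165749 1383788
27 22970 168501 1215287
28 20173 171298 1043989
29 17330 174141 869848
30 14439 177032 692816
31 11500 179971 512845
32 8513 182958 329887
33 5476 185995 143892
34 2388 143892 0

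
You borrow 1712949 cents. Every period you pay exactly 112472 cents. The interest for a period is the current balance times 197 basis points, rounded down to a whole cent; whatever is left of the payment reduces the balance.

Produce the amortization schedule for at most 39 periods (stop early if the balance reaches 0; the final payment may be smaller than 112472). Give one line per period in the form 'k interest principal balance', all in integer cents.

1. interest=⌊1712949·197/10000⌋=33745; principal=112472-33745=78727; balance=1712949-78727=1634222
2. interest=⌊1634222·197/10000⌋=32194; principal=112472-32194=80278; balance=1634222-80278=1553944
3. interest=⌊1553944·197/10000⌋=30612; principal=112472-30612=81860; balance=1553944-81860=1472084
4. interest=⌊1472084·197/10000⌋=29000; principal=112472-29000=83472; balance=1472084-83472=1388612
5. interest=⌊1388612·197/10000⌋=27355; principal=112472-27355=85117; balance=1388612-85117=1303495
6. interest=⌊1303495·197/10000⌋=25678; principal=112472-25678=86794; balance=1303495-86794=1216701
7. interest=⌊1216701·197/10000⌋=23969; principal=112472-23969=88503; balance=1216701-88503=1128198
8. interest=⌊1128198·197/10000⌋=22225; principal=112472-22225=90247; balance=1128198-90247=1037951
9. interest=⌊1037951·197/10000⌋=20447; principal=112472-20447=92025; balance=1037951-92025=945926
10. interest=⌊945926·197/10000⌋=18634; principal=112472-18634=93838; balance=945926-93838=852088
11. interest=⌊852088·197/10000⌋=16786; principal=112472-16786=95686; balance=852088-95686=756402
12. interest=⌊756402·197/10000⌋=14901; principal=112472-14901=97571; balance=756402-97571=658831
13. interest=⌊658831·197/10000⌋=12978; principal=112472-12978=99494; balance=658831-99494=559337
14. interest=⌊559337·197/10000⌋=11018; principal=112472-11018=101454; balance=559337-101454=457883
15. interest=⌊457883·197/10000⌋=9020; principal=112472-9020=103452; balance=457883-103452=354431
16. interest=⌊354431·197/10000⌋=6982; principal=112472-6982=105490; balance=354431-105490=248941
17. interest=⌊248941·197/10000⌋=4904; principal=112472-4904=107568; balance=248941-107568=141373
18. interest=⌊141373·197/10000⌋=2785; principal=112472-2785=109687; balance=141373-109687=31686
19. interest=⌊31686·197/10000⌋=624; principal=min(112472-624,31686)=31686; balance=31686-31686=0

1 33745 78727 1634222
2 32194 80278 1553944
3 30612 81860 1472084
4 29000 83472 1388612
5 27355 85117 1303495
6 25678 86794 1216701
7 23969 88503 1128198
8 22225 90247 1037951
9 20447 92025 945926
10 18634 93838 852088
11 16786 95686 756402
12 14901 97571 658831
13 12978 99494 559337
14 11018 101454 457883
15 9020 103452 354431
16 6982 105490 248941
17 4904 107568 141373
18 2785 109687 31686
19 624 31686 0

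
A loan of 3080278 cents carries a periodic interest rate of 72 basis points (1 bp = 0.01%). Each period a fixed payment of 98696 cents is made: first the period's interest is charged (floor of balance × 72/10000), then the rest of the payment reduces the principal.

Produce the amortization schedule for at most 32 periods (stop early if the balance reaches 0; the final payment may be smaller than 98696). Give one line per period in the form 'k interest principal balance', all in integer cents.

1 22178 76518 3003760
2 21627 77069 2926691
3 21072 77624 2849067
4 20513 78183 2770884
5 19950 78746 2692138
6 19383 79313 2612825
7 18812 79884 2532941
8 18237 80459 2452482
9 17657 81039 2371443
10 17074 81622 2289821
11 16486 82210 2207611
12 15894 82802 2124809
13 15298 83398 2041411
14 14698 83998 1957413
15 14093 84603 1872810
16 13484 85212 1787598
17 12870 85826 1701772
18 12252 86444 1615328
19 11630 87066 1528262
20 11003 87693 1440569
21 10372 88324 1352245
22 9736 88960 1263285
23 9095 89601 1173684
24 8450 90246 1083438
25 7800 90896 992542
26 7146 91550 900992
27 6487 92209 808783
28 5823 92873 715910
29 5154 93542 622368
30 4481 94215 528153
31 3802 94894 433259
32 3119 95577 337682

1. interest=⌊3080278·72/10000⌋=22178; principal=98696-22178=76518; balance=3080278-76518=3003760
2. interest=⌊3003760·72/10000⌋=21627; principal=98696-21627=77069; balance=3003760-77069=2926691
3. interest=⌊2926691·72/10000⌋=21072; principal=98696-21072=77624; balance=2926691-77624=2849067
4. interest=⌊2849067·72/10000⌋=20513; principal=98696-20513=78183; balance=2849067-78183=2770884
5. interest=⌊2770884·72/10000⌋=19950; principal=98696-19950=78746; balance=2770884-78746=2692138
6. interest=⌊2692138·72/10000⌋=19383; principal=98696-19383=79313; balance=2692138-79313=2612825
7. interest=⌊2612825·72/10000⌋=18812; principal=98696-18812=79884; balance=2612825-79884=2532941
8. interest=⌊2532941·72/10000⌋=18237; principal=98696-18237=80459; balance=2532941-80459=2452482
9. interest=⌊2452482·72/10000⌋=17657; principal=98696-17657=81039; balance=2452482-81039=2371443
10. interest=⌊2371443·72/10000⌋=17074; principal=98696-17074=81622; balance=2371443-81622=2289821
11. interest=⌊2289821·72/10000⌋=16486; principal=98696-16486=82210; balance=2289821-82210=2207611
12. interest=⌊2207611·72/10000⌋=15894; principal=98696-15894=82802; balance=2207611-82802=2124809
13. interest=⌊2124809·72/10000⌋=15298; principal=98696-15298=83398; balance=2124809-83398=2041411
14. interest=⌊2041411·72/10000⌋=14698; principal=98696-14698=83998; balance=2041411-83998=1957413
15. interest=⌊1957413·72/10000⌋=14093; principal=98696-14093=84603; balance=1957413-84603=1872810
16. interest=⌊1872810·72/10000⌋=13484; principal=98696-13484=85212; balance=1872810-85212=1787598
17. interest=⌊1787598·72/10000⌋=12870; principal=98696-12870=85826; balance=1787598-85826=1701772
18. interest=⌊1701772·72/10000⌋=12252; principal=98696-12252=86444; balance=1701772-86444=1615328
19. interest=⌊1615328·72/10000⌋=11630; principal=98696-11630=87066; balance=1615328-87066=1528262
20. interest=⌊1528262·72/10000⌋=11003; principal=98696-11003=87693; balance=1528262-87693=1440569
21. interest=⌊1440569·72/10000⌋=10372; principal=98696-10372=88324; balance=1440569-88324=1352245
22. interest=⌊1352245·72/10000⌋=9736; principal=98696-9736=88960; balance=1352245-88960=1263285
23. interest=⌊1263285·72/10000⌋=9095; principal=98696-9095=89601; balance=1263285-89601=1173684
24. interest=⌊1173684·72/10000⌋=8450; principal=98696-8450=90246; balance=1173684-90246=1083438
25. interest=⌊1083438·72/10000⌋=7800; principal=98696-7800=90896; balance=1083438-90896=992542
26. interest=⌊992542·72/10000⌋=7146; principal=98696-7146=91550; balance=992542-91550=900992
27. interest=⌊900992·72/10000⌋=6487; principal=98696-6487=92209; balance=900992-92209=808783
28. interest=⌊808783·72/10000⌋=5823; principal=98696-5823=92873; balance=808783-92873=715910
29. interest=⌊715910·72/10000⌋=5154; principal=98696-5154=93542; balance=715910-93542=622368
30. interest=⌊622368·72/10000⌋=4481; principal=98696-4481=94215; balance=622368-94215=528153
31. interest=⌊528153·72/10000⌋=3802; principal=98696-3802=94894; balance=528153-94894=433259
32. interest=⌊433259·72/10000⌋=3119; principal=98696-3119=95577; balance=433259-95577=337682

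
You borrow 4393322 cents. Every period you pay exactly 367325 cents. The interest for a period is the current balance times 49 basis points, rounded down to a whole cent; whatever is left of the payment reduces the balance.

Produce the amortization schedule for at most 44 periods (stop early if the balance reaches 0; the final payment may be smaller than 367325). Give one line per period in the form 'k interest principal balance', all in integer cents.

1 21527 345798 4047524
2 19832 347493 3700031
3 18130 349195 3350836
4 16419 350906 2999930
5 14699 352626 2647304
6 12971 354354 2292950
7 11235 356090 1936860
8 9490 357835 1579025
9 7737 359588 1219437
10 5975 361350 858087
11 4204 363121 494966
12 2425 364900 130066
13 637 130066 0

1. interest=⌊4393322·49/10000⌋=21527; principal=367325-21527=345798; balance=4393322-345798=4047524
2. interest=⌊4047524·49/10000⌋=19832; principal=367325-19832=347493; balance=4047524-347493=3700031
3. interest=⌊3700031·49/10000⌋=18130; principal=367325-18130=349195; balance=3700031-349195=3350836
4. interest=⌊3350836·49/10000⌋=16419; principal=367325-16419=350906; balance=3350836-350906=2999930
5. interest=⌊2999930·49/10000⌋=14699; principal=367325-14699=352626; balance=2999930-352626=2647304
6. interest=⌊2647304·49/10000⌋=12971; principal=367325-12971=354354; balance=2647304-354354=2292950
7. interest=⌊2292950·49/10000⌋=11235; principal=367325-11235=356090; balance=2292950-356090=1936860
8. interest=⌊1936860·49/10000⌋=9490; principal=367325-9490=357835; balance=1936860-357835=1579025
9. interest=⌊1579025·49/10000⌋=7737; principal=367325-7737=359588; balance=1579025-359588=1219437
10. interest=⌊1219437·49/10000⌋=5975; principal=367325-5975=361350; balance=1219437-361350=858087
11. interest=⌊858087·49/10000⌋=4204; principal=367325-4204=363121; balance=858087-363121=494966
12. interest=⌊494966·49/10000⌋=2425; principal=367325-2425=364900; balance=494966-364900=130066
13. interest=⌊130066·49/10000⌋=637; principal=min(367325-637,130066)=130066; balance=130066-130066=0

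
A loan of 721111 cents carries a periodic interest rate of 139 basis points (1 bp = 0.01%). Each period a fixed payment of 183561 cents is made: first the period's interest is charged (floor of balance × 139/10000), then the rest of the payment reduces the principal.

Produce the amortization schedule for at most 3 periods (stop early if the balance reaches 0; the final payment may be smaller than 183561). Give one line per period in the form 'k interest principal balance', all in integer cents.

1. interest=⌊721111·139/10000⌋=10023; principal=183561-10023=173538; balance=721111-173538=547573
2. interest=⌊547573·139/10000⌋=7611; principal=183561-7611=175950; balance=547573-175950=371623
3. interest=⌊371623·139/10000⌋=5165; principal=183561-5165=178396; balance=371623-178396=193227

1 10023 173538 547573
2 7611 175950 371623
3 5165 178396 193227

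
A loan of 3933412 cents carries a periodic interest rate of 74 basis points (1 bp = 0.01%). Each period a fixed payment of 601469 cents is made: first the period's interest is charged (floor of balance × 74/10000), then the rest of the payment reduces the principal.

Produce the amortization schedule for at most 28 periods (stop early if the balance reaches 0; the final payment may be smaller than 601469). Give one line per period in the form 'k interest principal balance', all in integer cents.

1 29107 572362 3361050
2 24871 576598 2784452
3 20604 580865 2203587
4 16306 585163 1618424
5 11976 589493 1028931
6 7614 593855 435076
7 3219 435076 0

1. interest=⌊3933412·74/10000⌋=29107; principal=601469-29107=572362; balance=3933412-572362=3361050
2. interest=⌊3361050·74/10000⌋=24871; principal=601469-24871=576598; balance=3361050-576598=2784452
3. interest=⌊2784452·74/10000⌋=20604; principal=601469-20604=580865; balance=2784452-580865=2203587
4. interest=⌊2203587·74/10000⌋=16306; principal=601469-16306=585163; balance=2203587-585163=1618424
5. interest=⌊1618424·74/10000⌋=11976; principal=601469-11976=589493; balance=1618424-589493=1028931
6. interest=⌊1028931·74/10000⌋=7614; principal=601469-7614=593855; balance=1028931-593855=435076
7. interest=⌊435076·74/10000⌋=3219; principal=min(601469-3219,435076)=435076; balance=435076-435076=0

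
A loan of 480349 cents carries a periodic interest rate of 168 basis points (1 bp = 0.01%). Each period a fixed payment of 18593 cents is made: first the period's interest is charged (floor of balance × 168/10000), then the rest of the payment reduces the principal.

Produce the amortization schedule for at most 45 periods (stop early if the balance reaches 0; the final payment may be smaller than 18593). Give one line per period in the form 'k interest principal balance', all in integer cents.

1. interest=⌊480349·168/10000⌋=8069; principal=18593-8069=10524; balance=480349-10524=469825
2. interest=⌊469825·168/10000⌋=7893; principal=18593-7893=10700; balance=469825-10700=459125
3. interest=⌊459125·168/10000⌋=7713; principal=18593-7713=10880; balance=459125-10880=448245
4. interest=⌊448245·168/10000⌋=7530; principal=18593-7530=11063; balance=448245-11063=437182
5. interest=⌊437182·168/10000⌋=7344; principal=18593-7344=11249; balance=437182-11249=425933
6. interest=⌊425933·168/10000⌋=7155; principal=18593-7155=11438; balance=425933-11438=414495
7. interest=⌊414495·168/10000⌋=6963; principal=18593-6963=11630; balance=414495-11630=402865
8. interest=⌊402865·168/10000⌋=6768; principal=18593-6768=11825; balance=402865-11825=391040
9. interest=⌊391040·168/10000⌋=6569; principal=18593-6569=12024; balance=391040-12024=379016
10. interest=⌊379016·168/10000⌋=6367; principal=18593-6367=12226; balance=379016-12226=366790
11. interest=⌊366790·168/10000⌋=6162; principal=18593-6162=12431; balance=366790-12431=354359
12. interest=⌊354359·168/10000⌋=5953; principal=18593-5953=12640; balance=354359-12640=341719
13. interest=⌊341719·168/10000⌋=5740; principal=18593-5740=12853; balance=341719-12853=328866
14. interest=⌊328866·168/10000⌋=5524; principal=18593-5524=13069; balance=328866-13069=315797
15. interest=⌊315797·168/10000⌋=5305; principal=18593-5305=13288; balance=315797-13288=302509
16. interest=⌊302509·168/10000⌋=5082; principal=18593-5082=13511; balance=302509-13511=288998
17. interest=⌊288998·168/10000⌋=4855; principal=18593-4855=13738; balance=288998-13738=275260
18. interest=⌊275260·168/10000⌋=4624; principal=18593-4624=13969; balance=275260-13969=261291
19. interest=⌊261291·168/10000⌋=4389; principal=18593-4389=14204; balance=261291-14204=247087
20. interest=⌊247087·168/10000⌋=4151; principal=18593-4151=14442; balance=247087-14442=232645
21. interest=⌊232645·168/10000⌋=3908; principal=18593-3908=14685; balance=232645-14685=217960
22. interest=⌊217960·168/10000⌋=3661; principal=18593-3661=14932; balance=217960-14932=203028
23. interest=⌊203028·168/10000⌋=3410; principal=18593-3410=15183; balance=203028-15183=187845
24. interest=⌊187845·168/10000⌋=3155; principal=18593-3155=15438; balance=187845-15438=172407
25. interest=⌊172407·168/10000⌋=2896; principal=18593-2896=15697; balance=172407-15697=156710
26. interest=⌊156710·168/10000⌋=2632; principal=18593-2632=15961; balance=156710-15961=140749
27. interest=⌊140749·168/10000⌋=2364; principal=18593-2364=16229; balance=140749-16229=124520
28. interest=⌊124520·168/10000⌋=2091; principal=18593-2091=16502; balance=124520-16502=108018
29. interest=⌊108018·168/10000⌋=1814; principal=18593-1814=16779; balance=108018-16779=91239
30. interest=⌊91239·168/10000⌋=1532; principal=18593-1532=17061; balance=91239-17061=74178
31. interest=⌊74178·168/10000⌋=1246; principal=18593-1246=17347; balance=74178-17347=56831
32. interest=⌊56831·168/10000⌋=954; principal=18593-954=17639; balance=56831-17639=39192
33. interest=⌊39192·168/10000⌋=658; principal=18593-658=17935; balance=39192-17935=21257
34. interest=⌊21257·168/10000⌋=357; principal=18593-357=18236; balance=21257-18236=3021
35. interest=⌊3021·168/10000⌋=50; principal=min(18593-50,3021)=3021; balance=3021-3021=0

1 8069 10524 469825
2 7893 10700 459125
3 7713 10880 448245
4 7530 11063 437182
5 7344 11249 425933
6 7155 11438 414495
7 6963 11630 402865
8 6768 11825 391040
9 6569 12024 379016
10 6367 12226 366790
11 6162 12431 354359
12 5953 12640 341719
13 5740 12853 328866
14 5524 13069 315797
15 5305 13288 302509
16 5082 13511 288998
17 4855 13738 275260
18 4624 13969 261291
19 4389 14204 247087
20 4151 14442 232645
21 3908 14685 217960
22 3661 14932 203028
23 3410 15183 187845
24 3155 15438 172407
25 2896 15697 156710
26 2632 15961 140749
27 2364 16229 124520
28 2091 16502 108018
29 1814 16779 91239
30 1532 17061 74178
31 1246 17347 56831
32 954 17639 39192
33 658 17935 21257
34 357 18236 3021
35 50 3021 0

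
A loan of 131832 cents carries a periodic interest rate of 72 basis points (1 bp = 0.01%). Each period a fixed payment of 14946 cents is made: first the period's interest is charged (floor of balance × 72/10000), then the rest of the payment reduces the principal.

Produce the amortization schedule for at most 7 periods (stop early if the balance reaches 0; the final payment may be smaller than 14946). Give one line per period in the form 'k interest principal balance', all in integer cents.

1. interest=⌊131832·72/10000⌋=949; principal=14946-949=13997; balance=131832-13997=117835
2. interest=⌊117835·72/10000⌋=848; principal=14946-848=14098; balance=117835-14098=103737
3. interest=⌊103737·72/10000⌋=746; principal=14946-746=14200; balance=103737-14200=89537
4. interest=⌊89537·72/10000⌋=644; principal=14946-644=14302; balance=89537-14302=75235
5. interest=⌊75235·72/10000⌋=541; principal=14946-541=14405; balance=75235-14405=60830
6. interest=⌊60830·72/10000⌋=437; principal=14946-437=14509; balance=60830-14509=46321
7. interest=⌊46321·72/10000⌋=333; principal=14946-333=14613; balance=46321-14613=31708

1 949 13997 117835
2 848 14098 103737
3 746 14200 89537
4 644 14302 75235
5 541 14405 60830
6 437 14509 46321
7 333 14613 31708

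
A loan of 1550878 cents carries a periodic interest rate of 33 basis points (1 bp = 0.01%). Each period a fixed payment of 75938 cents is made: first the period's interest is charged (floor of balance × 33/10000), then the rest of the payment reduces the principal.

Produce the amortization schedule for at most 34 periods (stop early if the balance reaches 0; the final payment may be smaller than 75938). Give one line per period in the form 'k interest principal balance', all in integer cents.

1. interest=⌊1550878·33/10000⌋=5117; principal=75938-5117=70821; balance=1550878-70821=1480057
2. interest=⌊1480057·33/10000⌋=4884; principal=75938-4884=71054; balance=1480057-71054=1409003
3. interest=⌊1409003·33/10000⌋=4649; principal=75938-4649=71289; balance=1409003-71289=1337714
4. interest=⌊1337714·33/10000⌋=4414; principal=75938-4414=71524; balance=1337714-71524=1266190
5. interest=⌊1266190·33/10000⌋=4178; principal=75938-4178=71760; balance=1266190-71760=1194430
6. interest=⌊1194430·33/10000⌋=3941; principal=75938-3941=71997; balance=1194430-71997=1122433
7. interest=⌊1122433·33/10000⌋=3704; principal=75938-3704=72234; balance=1122433-72234=1050199
8. interest=⌊1050199·33/10000⌋=3465; principal=75938-3465=72473; balance=1050199-72473=977726
9. interest=⌊977726·33/10000⌋=3226; principal=75938-3226=72712; balance=977726-72712=905014
10. interest=⌊905014·33/10000⌋=2986; principal=75938-2986=72952; balance=905014-72952=832062
11. interest=⌊832062·33/10000⌋=2745; principal=75938-2745=73193; balance=832062-73193=758869
12. interest=⌊758869·33/10000⌋=2504; principal=75938-2504=73434; balance=758869-73434=685435
13. interest=⌊685435·33/10000⌋=2261; principal=75938-2261=73677; balance=685435-73677=611758
14. interest=⌊611758·33/10000⌋=2018; principal=75938-2018=73920; balance=611758-73920=537838
15. interest=⌊537838·33/10000⌋=1774; principal=75938-1774=74164; balance=537838-74164=463674
16. interest=⌊463674·33/10000⌋=1530; principal=75938-1530=74408; balance=463674-74408=389266
17. interest=⌊389266·33/10000⌋=1284; principal=75938-1284=74654; balance=389266-74654=314612
18. interest=⌊314612·33/10000⌋=1038; principal=75938-1038=74900; balance=314612-74900=239712
19. interest=⌊239712·33/10000⌋=791; principal=75938-791=75147; balance=239712-75147=164565
20. interest=⌊164565·33/10000⌋=543; principal=75938-543=75395; balance=164565-75395=89170
21. interest=⌊89170·33/10000⌋=294; principal=75938-294=75644; balance=89170-75644=13526
22. interest=⌊13526·33/10000⌋=44; principal=min(75938-44,13526)=13526; balance=13526-13526=0

1 5117 70821 1480057
2 4884 71054 1409003
3 4649 71289 1337714
4 4414 71524 1266190
5 4178 71760 1194430
6 3941 71997 1122433
7 3704 72234 1050199
8 3465 72473 977726
9 3226 72712 905014
10 2986 72952 832062
11 2745 73193 758869
12 2504 73434 685435
13 2261 73677 611758
14 2018 73920 537838
15 1774 74164 463674
16 1530 74408 389266
17 1284 74654 314612
18 1038 74900 239712
19 791 75147 164565
20 543 75395 89170
21 294 75644 13526
22 44 13526 0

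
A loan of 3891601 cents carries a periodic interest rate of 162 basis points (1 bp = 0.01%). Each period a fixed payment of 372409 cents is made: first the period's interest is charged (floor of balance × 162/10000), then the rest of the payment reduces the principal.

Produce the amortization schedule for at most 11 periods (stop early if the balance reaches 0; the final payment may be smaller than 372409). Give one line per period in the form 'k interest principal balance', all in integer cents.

1 63043 309366 3582235
2 58032 314377 3267858
3 52939 319470 2948388
4 47763 324646 2623742
5 42504 329905 2293837
6 37160 335249 1958588
7 31729 340680 1617908
8 26210 346199 1271709
9 20601 351808 919901
10 14902 357507 562394
11 9110 363299 199095

1. interest=⌊3891601·162/10000⌋=63043; principal=372409-63043=309366; balance=3891601-309366=3582235
2. interest=⌊3582235·162/10000⌋=58032; principal=372409-58032=314377; balance=3582235-314377=3267858
3. interest=⌊3267858·162/10000⌋=52939; principal=372409-52939=319470; balance=3267858-319470=2948388
4. interest=⌊2948388·162/10000⌋=47763; principal=372409-47763=324646; balance=2948388-324646=2623742
5. interest=⌊2623742·162/10000⌋=42504; principal=372409-42504=329905; balance=2623742-329905=2293837
6. interest=⌊2293837·162/10000⌋=37160; principal=372409-37160=335249; balance=2293837-335249=1958588
7. interest=⌊1958588·162/10000⌋=31729; principal=372409-31729=340680; balance=1958588-340680=1617908
8. interest=⌊1617908·162/10000⌋=26210; principal=372409-26210=346199; balance=1617908-346199=1271709
9. interest=⌊1271709·162/10000⌋=20601; principal=372409-20601=351808; balance=1271709-351808=919901
10. interest=⌊919901·162/10000⌋=14902; principal=372409-14902=357507; balance=919901-357507=562394
11. interest=⌊562394·162/10000⌋=9110; principal=372409-9110=363299; balance=562394-363299=199095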